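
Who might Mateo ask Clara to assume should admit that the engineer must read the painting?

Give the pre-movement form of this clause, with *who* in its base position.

The filler 'who' is interpreted as the subject of the clause embedded under 'assume'. Fronting leaves a gap immediately after 'assume':
Who might Mateo ask Clara to assume ___ should admit that the engineer must read the painting?

Mateo might ask Clara to assume who should admit that the engineer must read the painting.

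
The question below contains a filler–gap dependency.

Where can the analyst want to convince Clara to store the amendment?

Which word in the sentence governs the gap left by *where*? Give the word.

Underlying clause: The analyst can want to convince Clara to store the amendment where.
'where' is the locative complement of 'store'. It moves to the left edge, and the trace sits right after 'amendment':
Where can the analyst want to convince Clara to store the amendment ___?

store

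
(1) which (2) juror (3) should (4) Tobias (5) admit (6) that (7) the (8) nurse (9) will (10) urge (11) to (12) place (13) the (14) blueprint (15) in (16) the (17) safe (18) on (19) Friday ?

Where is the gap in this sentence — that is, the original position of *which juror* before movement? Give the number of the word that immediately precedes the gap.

10

Pre-movement form: Tobias should admit that the nurse will urge which juror to place the blueprint in the safe on Friday.
'which juror' is the direct object of 'urge'. Wh-movement fronts it, leaving a gap right after 'urge':
Which juror should Tobias admit that the nurse will urge ___ to place the blueprint in the safe on Friday?
'urge' is word 10.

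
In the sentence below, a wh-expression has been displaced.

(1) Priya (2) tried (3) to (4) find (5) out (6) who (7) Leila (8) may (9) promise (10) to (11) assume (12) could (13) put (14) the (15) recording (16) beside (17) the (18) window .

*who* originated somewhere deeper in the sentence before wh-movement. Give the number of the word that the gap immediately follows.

11

Underlying clause: Leila may promise to assume who could put the recording beside the window.
The filler 'who' is interpreted as the subject of the clause embedded under 'assume'. Fronting leaves a gap immediately after 'assume':
Priya tried to find out who Leila may promise to assume ___ could put the recording beside the window.
'assume' is word 11.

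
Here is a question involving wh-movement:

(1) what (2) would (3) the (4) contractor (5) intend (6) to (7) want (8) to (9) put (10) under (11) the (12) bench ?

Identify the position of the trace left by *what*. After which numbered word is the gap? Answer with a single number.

9

In situ: The contractor would intend to want to put what under the bench.
'what' functions as the direct object of 'put'. It moves to the left edge, and the trace sits right after 'put':
What would the contractor intend to want to put ___ under the bench?
'put' is word 9.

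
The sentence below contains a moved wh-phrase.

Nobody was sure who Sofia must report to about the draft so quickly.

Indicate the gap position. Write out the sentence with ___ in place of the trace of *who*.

Nobody was sure who Sofia must report to ___ about the draft so quickly.

Pre-movement form: Sofia must report to who about the draft so quickly.
'who' is the object of the preposition 'to'. The gap is right after 'to'.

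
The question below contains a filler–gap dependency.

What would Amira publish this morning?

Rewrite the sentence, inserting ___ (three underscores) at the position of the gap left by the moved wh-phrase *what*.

What would Amira publish ___ this morning?

Before movement: Amira would publish what this morning.
'what' is the direct object of 'publish'. The gap is right after 'publish'.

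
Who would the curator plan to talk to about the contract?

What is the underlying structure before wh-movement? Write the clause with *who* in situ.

The curator would plan to talk to who about the contract.

'who' functions as the object of the preposition 'to'. It moves to the left edge, and the trace sits right after 'to':
Who would the curator plan to talk to ___ about the contract?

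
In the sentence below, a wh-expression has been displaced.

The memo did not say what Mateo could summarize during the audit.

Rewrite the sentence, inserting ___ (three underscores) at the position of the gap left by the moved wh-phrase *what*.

The memo did not say what Mateo could summarize ___ during the audit.

Before movement: Mateo could summarize what during the audit.
The filler 'what' is interpreted as the direct object of 'summarize'. The gap is right after 'summarize'.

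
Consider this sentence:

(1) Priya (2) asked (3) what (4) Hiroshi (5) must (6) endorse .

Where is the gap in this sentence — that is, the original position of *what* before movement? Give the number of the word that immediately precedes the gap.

In situ: Hiroshi must endorse what.
'what' functions as the direct object of 'endorse'. It moves to the left edge, and the trace sits right after 'endorse':
Priya asked what Hiroshi must endorse ___.
'endorse' is word 6.

6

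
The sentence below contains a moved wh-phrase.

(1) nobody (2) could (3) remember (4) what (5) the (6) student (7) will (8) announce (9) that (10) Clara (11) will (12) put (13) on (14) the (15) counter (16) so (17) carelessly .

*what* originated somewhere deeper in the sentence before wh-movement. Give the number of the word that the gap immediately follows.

12

Before movement: The student will announce that Clara will put what on the counter so carelessly.
'what' is the direct object of 'put'. Fronting leaves a gap immediately after 'put':
Nobody could remember what the student will announce that Clara will put ___ on the counter so carelessly.
'put' is word 12.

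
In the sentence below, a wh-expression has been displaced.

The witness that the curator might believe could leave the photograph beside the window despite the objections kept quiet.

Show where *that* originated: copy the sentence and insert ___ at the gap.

'that' functions as the subject of the clause embedded under 'believe'. The gap is right after 'believe'.

The witness that the curator might believe ___ could leave the photograph beside the window despite the objections kept quiet.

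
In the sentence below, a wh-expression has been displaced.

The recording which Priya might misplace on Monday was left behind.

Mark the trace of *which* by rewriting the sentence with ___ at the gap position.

'which' functions as the direct object of 'misplace'. The gap is right after 'misplace'.

The recording which Priya might misplace ___ on Monday was left behind.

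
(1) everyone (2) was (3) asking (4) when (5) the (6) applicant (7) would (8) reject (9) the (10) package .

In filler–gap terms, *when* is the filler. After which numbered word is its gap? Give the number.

Pre-movement form: The applicant would reject the package when.
'when' is the temporal adjunct. Fronting leaves a gap immediately after 'package':
Everyone was asking when the applicant would reject the package ___.
'package' is word 10.

10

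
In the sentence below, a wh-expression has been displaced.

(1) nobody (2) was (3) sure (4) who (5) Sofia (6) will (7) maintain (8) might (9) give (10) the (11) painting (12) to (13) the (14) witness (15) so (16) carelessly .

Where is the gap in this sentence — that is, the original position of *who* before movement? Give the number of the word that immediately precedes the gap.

7

Pre-movement form: Sofia will maintain who might give the painting to the witness so carelessly.
'who' is the subject of the clause embedded under 'maintain'. It moves to the left edge, and the trace sits right after 'maintain':
Nobody was sure who Sofia will maintain ___ might give the painting to the witness so carelessly.
'maintain' is word 7.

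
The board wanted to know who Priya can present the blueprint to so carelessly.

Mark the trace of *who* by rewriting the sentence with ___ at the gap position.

Underlying clause: Priya can present the blueprint to who so carelessly.
'who' functions as the object of the preposition 'to' (recipient of 'present'). The gap is right after 'to'.

The board wanted to know who Priya can present the blueprint to ___ so carelessly.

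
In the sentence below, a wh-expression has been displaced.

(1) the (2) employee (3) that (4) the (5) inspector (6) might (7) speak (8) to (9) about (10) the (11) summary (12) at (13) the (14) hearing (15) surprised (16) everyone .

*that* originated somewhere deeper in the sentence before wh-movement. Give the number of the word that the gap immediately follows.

8

The filler 'that' is interpreted as the object of the preposition 'to'. It moves to the left edge, and the trace sits right after 'to':
The employee that the inspector might speak to ___ about the summary at the hearing surprised everyone.
'to' is word 8.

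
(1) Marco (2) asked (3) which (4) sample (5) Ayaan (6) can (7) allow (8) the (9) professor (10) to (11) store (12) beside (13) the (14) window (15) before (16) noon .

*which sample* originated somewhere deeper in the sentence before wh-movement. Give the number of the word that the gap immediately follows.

Before movement: Ayaan can allow the professor to store which sample beside the window before noon.
'which sample' functions as the direct object of 'store'. Fronting leaves a gap immediately after 'store':
Marco asked which sample Ayaan can allow the professor to store ___ beside the window before noon.
'store' is word 11.

11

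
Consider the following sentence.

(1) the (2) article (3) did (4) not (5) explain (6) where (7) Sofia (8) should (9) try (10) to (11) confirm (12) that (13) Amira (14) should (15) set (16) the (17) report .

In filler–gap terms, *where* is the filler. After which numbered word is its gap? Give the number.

Before movement: Sofia should try to confirm that Amira should set the report where.
'where' functions as the locative complement of 'set'. Fronting leaves a gap immediately after 'report':
The article did not explain where Sofia should try to confirm that Amira should set the report ___.
'report' is word 17.

17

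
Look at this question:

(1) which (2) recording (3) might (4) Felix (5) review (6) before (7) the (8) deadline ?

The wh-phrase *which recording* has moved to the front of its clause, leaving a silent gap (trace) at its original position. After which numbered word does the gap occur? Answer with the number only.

5

In situ: Felix might review which recording before the deadline.
'which recording' is the direct object of 'review'. It moves to the left edge, and the trace sits right after 'review':
Which recording might Felix review ___ before the deadline?
'review' is word 5.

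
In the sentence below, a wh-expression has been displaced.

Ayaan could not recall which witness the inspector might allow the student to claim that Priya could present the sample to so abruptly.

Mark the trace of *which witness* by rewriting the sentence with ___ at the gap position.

Before movement: The inspector might allow the student to claim that Priya could present the sample to which witness so abruptly.
'which witness' functions as the object of the preposition 'to' (recipient of 'present'). The gap is right after 'to'.

Ayaan could not recall which witness the inspector might allow the student to claim that Priya could present the sample to ___ so abruptly.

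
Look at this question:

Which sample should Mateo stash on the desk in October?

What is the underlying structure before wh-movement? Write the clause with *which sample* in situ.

Mateo should stash which sample on the desk in October.

'which sample' functions as the direct object of 'stash'. It moves to the left edge, and the trace sits right after 'stash':
Which sample should Mateo stash ___ on the desk in October?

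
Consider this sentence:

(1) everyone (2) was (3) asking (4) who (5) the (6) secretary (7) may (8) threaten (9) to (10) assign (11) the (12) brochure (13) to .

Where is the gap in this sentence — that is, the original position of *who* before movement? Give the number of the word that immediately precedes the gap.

In situ: The secretary may threaten to assign the brochure to who.
The filler 'who' is interpreted as the object of the preposition 'to' (recipient of 'assign'). It moves to the left edge, and the trace sits right after 'to':
Everyone was asking who the secretary may threaten to assign the brochure to ___.
'to' is word 13.

13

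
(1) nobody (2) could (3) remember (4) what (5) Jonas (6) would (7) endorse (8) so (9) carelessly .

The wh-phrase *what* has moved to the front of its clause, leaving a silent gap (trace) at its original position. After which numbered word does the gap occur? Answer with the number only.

Before movement: Jonas would endorse what so carelessly.
The filler 'what' is interpreted as the direct object of 'endorse'. Wh-movement fronts it, leaving a gap right after 'endorse':
Nobody could remember what Jonas would endorse ___ so carelessly.
'endorse' is word 7.

7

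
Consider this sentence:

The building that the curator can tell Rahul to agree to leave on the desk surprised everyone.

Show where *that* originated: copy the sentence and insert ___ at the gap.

The building that the curator can tell Rahul to agree to leave ___ on the desk surprised everyone.

'that' is the direct object of 'leave'. The gap is right after 'leave'.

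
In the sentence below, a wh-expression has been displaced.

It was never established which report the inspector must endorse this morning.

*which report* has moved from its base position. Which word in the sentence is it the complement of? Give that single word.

Before movement: The inspector must endorse which report this morning.
'which report' is the direct object of 'endorse'. Fronting leaves a gap immediately after 'endorse':
It was never established which report the inspector must endorse ___ this morning.

endorse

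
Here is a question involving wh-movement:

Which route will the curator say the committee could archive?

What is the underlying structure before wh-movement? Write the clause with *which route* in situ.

The filler 'which route' is interpreted as the direct object of 'archive'. Fronting leaves a gap immediately after 'archive':
Which route will the curator say the committee could archive ___?

The curator will say the committee could archive which route.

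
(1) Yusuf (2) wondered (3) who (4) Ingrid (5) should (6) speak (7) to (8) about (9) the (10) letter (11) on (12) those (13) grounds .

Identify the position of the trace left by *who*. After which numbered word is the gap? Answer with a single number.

In situ: Ingrid should speak to who about the letter on those grounds.
'who' is the object of the preposition 'to'. It moves to the left edge, and the trace sits right after 'to':
Yusuf wondered who Ingrid should speak to ___ about the letter on those grounds.
'to' is word 7.

7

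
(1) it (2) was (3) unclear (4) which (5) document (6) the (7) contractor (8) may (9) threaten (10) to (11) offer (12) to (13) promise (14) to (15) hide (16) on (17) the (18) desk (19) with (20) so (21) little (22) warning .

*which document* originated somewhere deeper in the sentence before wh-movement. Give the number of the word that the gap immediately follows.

15

In situ: The contractor may threaten to offer to promise to hide which document on the desk with so little warning.
'which document' functions as the direct object of 'hide'. Wh-movement fronts it, leaving a gap right after 'hide':
It was unclear which document the contractor may threaten to offer to promise to hide ___ on the desk with so little warning.
'hide' is word 15.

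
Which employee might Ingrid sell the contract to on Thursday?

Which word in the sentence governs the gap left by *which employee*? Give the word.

In situ: Ingrid might sell the contract to which employee on Thursday.
'which employee' is the object of the preposition 'to' (recipient of 'sell'). Wh-movement fronts it, leaving a gap right after 'to':
Which employee might Ingrid sell the contract to ___ on Thursday?

to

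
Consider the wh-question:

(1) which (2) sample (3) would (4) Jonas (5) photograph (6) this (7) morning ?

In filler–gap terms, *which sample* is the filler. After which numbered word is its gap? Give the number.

In situ: Jonas would photograph which sample this morning.
The filler 'which sample' is interpreted as the direct object of 'photograph'. Wh-movement fronts it, leaving a gap right after 'photograph':
Which sample would Jonas photograph ___ this morning?
'photograph' is word 5.

5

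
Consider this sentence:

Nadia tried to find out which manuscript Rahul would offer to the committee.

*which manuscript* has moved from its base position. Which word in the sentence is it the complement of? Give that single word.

offer

In situ: Rahul would offer which manuscript to the committee.
The filler 'which manuscript' is interpreted as the direct object of 'offer'. It moves to the left edge, and the trace sits right after 'offer':
Nadia tried to find out which manuscript Rahul would offer ___ to the committee.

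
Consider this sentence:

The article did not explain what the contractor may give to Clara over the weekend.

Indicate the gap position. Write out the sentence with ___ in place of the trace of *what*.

The article did not explain what the contractor may give ___ to Clara over the weekend.

Pre-movement form: The contractor may give what to Clara over the weekend.
'what' functions as the direct object of 'give'. The gap is right after 'give'.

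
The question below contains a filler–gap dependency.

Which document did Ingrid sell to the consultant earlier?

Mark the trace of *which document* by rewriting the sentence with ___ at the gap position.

Pre-movement form: Ingrid did sell which document to the consultant earlier.
'which document' functions as the direct object of 'sell'. The gap is right after 'sell'.

Which document did Ingrid sell ___ to the consultant earlier?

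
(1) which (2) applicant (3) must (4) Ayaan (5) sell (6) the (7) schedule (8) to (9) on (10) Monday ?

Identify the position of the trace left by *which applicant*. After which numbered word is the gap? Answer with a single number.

8

Before movement: Ayaan must sell the schedule to which applicant on Monday.
'which applicant' functions as the object of the preposition 'to' (recipient of 'sell'). Fronting leaves a gap immediately after 'to':
Which applicant must Ayaan sell the schedule to ___ on Monday?
'to' is word 8.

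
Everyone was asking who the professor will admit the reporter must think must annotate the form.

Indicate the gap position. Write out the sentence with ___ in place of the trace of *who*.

Everyone was asking who the professor will admit the reporter must think ___ must annotate the form.

In situ: The professor will admit the reporter must think who must annotate the form.
'who' is the subject of the clause embedded under 'think'. The gap is right after 'think'.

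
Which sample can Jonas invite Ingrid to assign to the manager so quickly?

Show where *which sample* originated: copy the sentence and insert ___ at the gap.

Which sample can Jonas invite Ingrid to assign ___ to the manager so quickly?

Underlying clause: Jonas can invite Ingrid to assign which sample to the manager so quickly.
The filler 'which sample' is interpreted as the direct object of 'assign'. The gap is right after 'assign'.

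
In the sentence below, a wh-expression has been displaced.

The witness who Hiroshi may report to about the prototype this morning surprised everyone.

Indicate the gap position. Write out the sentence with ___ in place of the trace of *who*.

'who' is the object of the preposition 'to'. The gap is right after 'to'.

The witness who Hiroshi may report to ___ about the prototype this morning surprised everyone.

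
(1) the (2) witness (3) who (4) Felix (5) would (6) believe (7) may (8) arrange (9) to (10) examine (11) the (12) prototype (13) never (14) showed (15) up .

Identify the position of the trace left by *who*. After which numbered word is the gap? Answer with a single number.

6

The filler 'who' is interpreted as the subject of the clause embedded under 'believe'. Wh-movement fronts it, leaving a gap right after 'believe':
The witness who Felix would believe ___ may arrange to examine the prototype never showed up.
'believe' is word 6.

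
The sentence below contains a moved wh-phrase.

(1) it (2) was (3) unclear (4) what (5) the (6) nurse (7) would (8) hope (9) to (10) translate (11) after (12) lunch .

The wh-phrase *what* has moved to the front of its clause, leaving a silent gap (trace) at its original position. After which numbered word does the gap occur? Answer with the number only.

Pre-movement form: The nurse would hope to translate what after lunch.
The filler 'what' is interpreted as the direct object of 'translate'. Wh-movement fronts it, leaving a gap right after 'translate':
It was unclear what the nurse would hope to translate ___ after lunch.
'translate' is word 10.

10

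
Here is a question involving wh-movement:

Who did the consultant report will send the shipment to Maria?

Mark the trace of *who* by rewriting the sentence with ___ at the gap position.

Who did the consultant report ___ will send the shipment to Maria?

Underlying clause: The consultant did report who will send the shipment to Maria.
'who' functions as the subject of the clause embedded under 'report'. The gap is right after 'report'.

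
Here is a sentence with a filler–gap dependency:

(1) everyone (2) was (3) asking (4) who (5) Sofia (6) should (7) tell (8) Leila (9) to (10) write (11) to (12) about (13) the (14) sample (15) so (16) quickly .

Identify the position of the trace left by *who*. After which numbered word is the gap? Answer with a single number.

Before movement: Sofia should tell Leila to write to who about the sample so quickly.
The filler 'who' is interpreted as the object of the preposition 'to'. It moves to the left edge, and the trace sits right after 'to':
Everyone was asking who Sofia should tell Leila to write to ___ about the sample so quickly.
'to' is word 11.

11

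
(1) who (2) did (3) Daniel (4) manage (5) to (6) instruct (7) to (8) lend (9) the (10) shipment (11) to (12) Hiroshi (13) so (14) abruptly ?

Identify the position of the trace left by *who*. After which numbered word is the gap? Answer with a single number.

Before movement: Daniel did manage to instruct who to lend the shipment to Hiroshi so abruptly.
'who' is the direct object of 'instruct'. It moves to the left edge, and the trace sits right after 'instruct':
Who did Daniel manage to instruct ___ to lend the shipment to Hiroshi so abruptly?
'instruct' is word 6.

6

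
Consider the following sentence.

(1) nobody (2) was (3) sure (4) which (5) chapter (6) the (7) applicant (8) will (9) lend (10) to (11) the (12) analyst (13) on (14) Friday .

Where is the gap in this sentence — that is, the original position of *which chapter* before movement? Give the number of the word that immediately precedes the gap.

Pre-movement form: The applicant will lend which chapter to the analyst on Friday.
'which chapter' is the direct object of 'lend'. It moves to the left edge, and the trace sits right after 'lend':
Nobody was sure which chapter the applicant will lend ___ to the analyst on Friday.
'lend' is word 9.

9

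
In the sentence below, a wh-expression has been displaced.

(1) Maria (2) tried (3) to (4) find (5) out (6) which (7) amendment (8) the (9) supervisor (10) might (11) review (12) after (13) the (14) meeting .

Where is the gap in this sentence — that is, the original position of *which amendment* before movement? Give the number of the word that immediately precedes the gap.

11

Before movement: The supervisor might review which amendment after the meeting.
'which amendment' functions as the direct object of 'review'. Wh-movement fronts it, leaving a gap right after 'review':
Maria tried to find out which amendment the supervisor might review ___ after the meeting.
'review' is word 11.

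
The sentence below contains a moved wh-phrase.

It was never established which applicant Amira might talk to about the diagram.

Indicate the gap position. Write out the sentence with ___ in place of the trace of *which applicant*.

It was never established which applicant Amira might talk to ___ about the diagram.

Pre-movement form: Amira might talk to which applicant about the diagram.
The filler 'which applicant' is interpreted as the object of the preposition 'to'. The gap is right after 'to'.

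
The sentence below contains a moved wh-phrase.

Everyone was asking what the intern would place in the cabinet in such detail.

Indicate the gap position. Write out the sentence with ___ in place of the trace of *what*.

Pre-movement form: The intern would place what in the cabinet in such detail.
The filler 'what' is interpreted as the direct object of 'place'. The gap is right after 'place'.

Everyone was asking what the intern would place ___ in the cabinet in such detail.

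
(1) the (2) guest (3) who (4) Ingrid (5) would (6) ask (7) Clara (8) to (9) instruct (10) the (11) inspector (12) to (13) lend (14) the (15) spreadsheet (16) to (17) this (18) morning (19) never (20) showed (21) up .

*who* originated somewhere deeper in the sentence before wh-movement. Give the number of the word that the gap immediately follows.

16

'who' functions as the object of the preposition 'to' (recipient of 'lend'). It moves to the left edge, and the trace sits right after 'to':
The guest who Ingrid would ask Clara to instruct the inspector to lend the spreadsheet to ___ this morning never showed up.
'to' is word 16.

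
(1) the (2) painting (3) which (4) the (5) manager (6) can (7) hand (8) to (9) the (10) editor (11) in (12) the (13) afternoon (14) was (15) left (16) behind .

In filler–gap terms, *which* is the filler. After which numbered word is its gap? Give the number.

7

'which' functions as the direct object of 'hand'. It moves to the left edge, and the trace sits right after 'hand':
The painting which the manager can hand ___ to the editor in the afternoon was left behind.
'hand' is word 7.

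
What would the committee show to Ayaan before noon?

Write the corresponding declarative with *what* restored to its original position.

The committee would show what to Ayaan before noon.

'what' is the direct object of 'show'. Wh-movement fronts it, leaving a gap right after 'show':
What would the committee show ___ to Ayaan before noon?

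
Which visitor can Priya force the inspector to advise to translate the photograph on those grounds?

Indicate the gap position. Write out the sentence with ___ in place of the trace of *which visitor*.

Which visitor can Priya force the inspector to advise ___ to translate the photograph on those grounds?

Pre-movement form: Priya can force the inspector to advise which visitor to translate the photograph on those grounds.
'which visitor' functions as the direct object of 'advise'. The gap is right after 'advise'.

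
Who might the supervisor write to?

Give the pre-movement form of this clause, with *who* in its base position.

The supervisor might write to who.

'who' functions as the object of the preposition 'to'. Wh-movement fronts it, leaving a gap right after 'to':
Who might the supervisor write to ___?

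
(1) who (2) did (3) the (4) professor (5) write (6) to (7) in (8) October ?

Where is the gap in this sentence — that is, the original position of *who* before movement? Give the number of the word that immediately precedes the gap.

6

Before movement: The professor did write to who in October.
The filler 'who' is interpreted as the object of the preposition 'to'. It moves to the left edge, and the trace sits right after 'to':
Who did the professor write to ___ in October?
'to' is word 6.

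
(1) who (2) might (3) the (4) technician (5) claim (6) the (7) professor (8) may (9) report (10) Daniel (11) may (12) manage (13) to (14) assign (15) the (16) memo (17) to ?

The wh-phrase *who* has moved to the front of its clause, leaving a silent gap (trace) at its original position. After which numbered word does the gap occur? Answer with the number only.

In situ: The technician might claim the professor may report Daniel may manage to assign the memo to who.
The filler 'who' is interpreted as the object of the preposition 'to' (recipient of 'assign'). Fronting leaves a gap immediately after 'to':
Who might the technician claim the professor may report Daniel may manage to assign the memo to ___?
'to' is word 17.

17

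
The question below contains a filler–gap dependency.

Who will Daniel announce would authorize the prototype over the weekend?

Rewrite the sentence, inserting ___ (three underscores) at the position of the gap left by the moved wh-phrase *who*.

Who will Daniel announce ___ would authorize the prototype over the weekend?

In situ: Daniel will announce who would authorize the prototype over the weekend.
'who' is the subject of the clause embedded under 'announce'. The gap is right after 'announce'.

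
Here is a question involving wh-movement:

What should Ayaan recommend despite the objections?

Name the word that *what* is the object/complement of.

In situ: Ayaan should recommend what despite the objections.
The filler 'what' is interpreted as the direct object of 'recommend'. Fronting leaves a gap immediately after 'recommend':
What should Ayaan recommend ___ despite the objections?

recommend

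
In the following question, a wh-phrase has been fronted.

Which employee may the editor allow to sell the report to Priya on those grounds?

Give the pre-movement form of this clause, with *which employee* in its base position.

The editor may allow which employee to sell the report to Priya on those grounds.

The filler 'which employee' is interpreted as the direct object of 'allow'. Wh-movement fronts it, leaving a gap right after 'allow':
Which employee may the editor allow ___ to sell the report to Priya on those grounds?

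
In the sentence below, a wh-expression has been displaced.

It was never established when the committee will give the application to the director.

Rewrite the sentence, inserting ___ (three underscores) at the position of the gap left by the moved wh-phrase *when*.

It was never established when the committee will give the application to the director ___.

Before movement: The committee will give the application to the director when.
'when' functions as the temporal adjunct. The gap is right after 'director'.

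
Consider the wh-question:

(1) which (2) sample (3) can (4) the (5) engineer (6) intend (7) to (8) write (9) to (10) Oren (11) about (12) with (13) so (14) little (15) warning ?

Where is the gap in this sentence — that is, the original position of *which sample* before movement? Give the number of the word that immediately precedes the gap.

Pre-movement form: The engineer can intend to write to Oren about which sample with so little warning.
'which sample' functions as the object of the preposition 'about'. Fronting leaves a gap immediately after 'about':
Which sample can the engineer intend to write to Oren about ___ with so little warning?
'about' is word 11.

11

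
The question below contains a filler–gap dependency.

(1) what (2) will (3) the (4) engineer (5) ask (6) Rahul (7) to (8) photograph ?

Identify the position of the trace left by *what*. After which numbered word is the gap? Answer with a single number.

8

Before movement: The engineer will ask Rahul to photograph what.
The filler 'what' is interpreted as the direct object of 'photograph'. Fronting leaves a gap immediately after 'photograph':
What will the engineer ask Rahul to photograph ___?
'photograph' is word 8.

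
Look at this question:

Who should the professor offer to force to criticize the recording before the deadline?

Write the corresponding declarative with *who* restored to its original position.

The filler 'who' is interpreted as the direct object of 'force'. It moves to the left edge, and the trace sits right after 'force':
Who should the professor offer to force ___ to criticize the recording before the deadline?

The professor should offer to force who to criticize the recording before the deadline.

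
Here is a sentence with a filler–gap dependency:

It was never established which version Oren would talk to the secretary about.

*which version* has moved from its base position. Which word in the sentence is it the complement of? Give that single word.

Underlying clause: Oren would talk to the secretary about which version.
The filler 'which version' is interpreted as the object of the preposition 'about'. Wh-movement fronts it, leaving a gap right after 'about':
It was never established which version Oren would talk to the secretary about ___.

about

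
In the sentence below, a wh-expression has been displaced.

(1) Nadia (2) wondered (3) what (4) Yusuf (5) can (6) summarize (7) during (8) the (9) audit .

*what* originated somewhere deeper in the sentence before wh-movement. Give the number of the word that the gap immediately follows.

6

Pre-movement form: Yusuf can summarize what during the audit.
'what' is the direct object of 'summarize'. Fronting leaves a gap immediately after 'summarize':
Nadia wondered what Yusuf can summarize ___ during the audit.
'summarize' is word 6.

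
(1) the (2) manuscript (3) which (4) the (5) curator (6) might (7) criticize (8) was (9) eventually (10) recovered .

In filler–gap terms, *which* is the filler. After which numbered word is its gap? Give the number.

The filler 'which' is interpreted as the direct object of 'criticize'. It moves to the left edge, and the trace sits right after 'criticize':
The manuscript which the curator might criticize ___ was eventually recovered.
'criticize' is word 7.

7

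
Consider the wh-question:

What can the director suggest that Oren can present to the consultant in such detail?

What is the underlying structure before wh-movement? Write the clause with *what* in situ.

'what' functions as the direct object of 'present'. It moves to the left edge, and the trace sits right after 'present':
What can the director suggest that Oren can present ___ to the consultant in such detail?

The director can suggest that Oren can present what to the consultant in such detail.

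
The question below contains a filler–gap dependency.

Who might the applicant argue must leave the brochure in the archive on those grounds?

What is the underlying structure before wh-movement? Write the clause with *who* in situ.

The applicant might argue who must leave the brochure in the archive on those grounds.

The filler 'who' is interpreted as the subject of the clause embedded under 'argue'. Wh-movement fronts it, leaving a gap right after 'argue':
Who might the applicant argue ___ must leave the brochure in the archive on those grounds?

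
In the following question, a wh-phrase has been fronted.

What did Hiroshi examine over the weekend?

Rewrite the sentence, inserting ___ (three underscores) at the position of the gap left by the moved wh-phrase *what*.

Underlying clause: Hiroshi did examine what over the weekend.
'what' is the direct object of 'examine'. The gap is right after 'examine'.

What did Hiroshi examine ___ over the weekend?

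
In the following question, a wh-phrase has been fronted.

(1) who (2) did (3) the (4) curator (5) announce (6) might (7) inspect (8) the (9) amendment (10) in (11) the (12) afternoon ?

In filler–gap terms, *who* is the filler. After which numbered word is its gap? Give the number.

In situ: The curator did announce who might inspect the amendment in the afternoon.
'who' functions as the subject of the clause embedded under 'announce'. It moves to the left edge, and the trace sits right after 'announce':
Who did the curator announce ___ might inspect the amendment in the afternoon?
'announce' is word 5.

5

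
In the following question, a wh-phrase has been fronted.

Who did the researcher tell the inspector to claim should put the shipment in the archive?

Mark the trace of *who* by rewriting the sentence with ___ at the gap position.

Pre-movement form: The researcher did tell the inspector to claim who should put the shipment in the archive.
'who' functions as the subject of the clause embedded under 'claim'. The gap is right after 'claim'.

Who did the researcher tell the inspector to claim ___ should put the shipment in the archive?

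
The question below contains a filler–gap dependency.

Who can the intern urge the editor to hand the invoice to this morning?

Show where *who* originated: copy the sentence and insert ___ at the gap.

Who can the intern urge the editor to hand the invoice to ___ this morning?

Underlying clause: The intern can urge the editor to hand the invoice to who this morning.
'who' functions as the object of the preposition 'to' (recipient of 'hand'). The gap is right after 'to'.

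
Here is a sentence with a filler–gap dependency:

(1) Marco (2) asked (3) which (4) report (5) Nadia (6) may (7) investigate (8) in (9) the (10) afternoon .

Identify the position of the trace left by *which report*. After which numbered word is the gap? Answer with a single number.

Before movement: Nadia may investigate which report in the afternoon.
'which report' is the direct object of 'investigate'. Wh-movement fronts it, leaving a gap right after 'investigate':
Marco asked which report Nadia may investigate ___ in the afternoon.
'investigate' is word 7.

7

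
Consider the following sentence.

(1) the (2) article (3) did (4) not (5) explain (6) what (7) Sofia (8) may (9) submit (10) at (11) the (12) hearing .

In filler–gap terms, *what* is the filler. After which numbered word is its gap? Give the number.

Pre-movement form: Sofia may submit what at the hearing.
'what' functions as the direct object of 'submit'. Wh-movement fronts it, leaving a gap right after 'submit':
The article did not explain what Sofia may submit ___ at the hearing.
'submit' is word 9.

9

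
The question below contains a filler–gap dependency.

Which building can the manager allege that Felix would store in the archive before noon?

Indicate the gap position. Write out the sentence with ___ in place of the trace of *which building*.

Which building can the manager allege that Felix would store ___ in the archive before noon?

Before movement: The manager can allege that Felix would store which building in the archive before noon.
The filler 'which building' is interpreted as the direct object of 'store'. The gap is right after 'store'.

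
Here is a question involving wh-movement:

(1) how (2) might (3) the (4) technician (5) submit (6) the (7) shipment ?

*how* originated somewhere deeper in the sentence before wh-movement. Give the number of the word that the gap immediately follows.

7

Before movement: The technician might submit the shipment how.
The filler 'how' is interpreted as the manner adjunct. It moves to the left edge, and the trace sits right after 'shipment':
How might the technician submit the shipment ___?
'shipment' is word 7.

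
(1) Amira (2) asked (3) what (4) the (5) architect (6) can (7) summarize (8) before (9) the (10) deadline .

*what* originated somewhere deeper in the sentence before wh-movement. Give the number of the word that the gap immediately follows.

Pre-movement form: The architect can summarize what before the deadline.
'what' is the direct object of 'summarize'. Fronting leaves a gap immediately after 'summarize':
Amira asked what the architect can summarize ___ before the deadline.
'summarize' is word 7.

7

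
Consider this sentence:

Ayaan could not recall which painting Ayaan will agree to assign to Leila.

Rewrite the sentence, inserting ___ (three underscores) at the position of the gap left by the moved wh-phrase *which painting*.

Before movement: Ayaan will agree to assign which painting to Leila.
The filler 'which painting' is interpreted as the direct object of 'assign'. The gap is right after 'assign'.

Ayaan could not recall which painting Ayaan will agree to assign ___ to Leila.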